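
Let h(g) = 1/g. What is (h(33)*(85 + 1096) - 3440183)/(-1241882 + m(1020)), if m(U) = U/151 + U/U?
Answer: 17142253558/6188259363 ≈ 2.7701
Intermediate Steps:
m(U) = 1 + U/151 (m(U) = U*(1/151) + 1 = U/151 + 1 = 1 + U/151)
(h(33)*(85 + 1096) - 3440183)/(-1241882 + m(1020)) = ((85 + 1096)/33 - 3440183)/(-1241882 + (1 + (1/151)*1020)) = ((1/33)*1181 - 3440183)/(-1241882 + (1 + 1020/151)) = (1181/33 - 3440183)/(-1241882 + 1171/151) = -113524858/(33*(-187523011/151)) = -113524858/33*(-151/187523011) = 17142253558/6188259363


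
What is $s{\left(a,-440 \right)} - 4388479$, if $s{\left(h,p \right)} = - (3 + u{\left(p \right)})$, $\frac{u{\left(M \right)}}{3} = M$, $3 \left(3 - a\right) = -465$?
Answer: $-4387162$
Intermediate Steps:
$a = 158$ ($a = 3 - -155 = 3 + 155 = 158$)
$u{\left(M \right)} = 3 M$
$s{\left(h,p \right)} = -3 - 3 p$ ($s{\left(h,p \right)} = - (3 + 3 p) = -3 - 3 p$)
$s{\left(a,-440 \right)} - 4388479 = \left(-3 - -1320\right) - 4388479 = \left(-3 + 1320\right) - 4388479 = 1317 - 4388479 = -4387162$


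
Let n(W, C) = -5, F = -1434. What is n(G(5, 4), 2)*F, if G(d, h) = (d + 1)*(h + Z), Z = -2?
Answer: 7170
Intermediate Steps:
G(d, h) = (1 + d)*(-2 + h) (G(d, h) = (d + 1)*(h - 2) = (1 + d)*(-2 + h))
n(G(5, 4), 2)*F = -5*(-1434) = 7170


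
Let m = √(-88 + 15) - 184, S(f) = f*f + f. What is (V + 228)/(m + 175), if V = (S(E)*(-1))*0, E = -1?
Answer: -1026/77 - 114*I*√73/77 ≈ -13.325 - 12.65*I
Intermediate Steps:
S(f) = f + f² (S(f) = f² + f = f + f²)
m = -184 + I*√73 (m = √(-73) - 184 = I*√73 - 184 = -184 + I*√73 ≈ -184.0 + 8.544*I)
V = 0 (V = (-(1 - 1)*(-1))*0 = (-1*0*(-1))*0 = (0*(-1))*0 = 0*0 = 0)
(V + 228)/(m + 175) = (0 + 228)/((-184 + I*√73) + 175) = 228/(-9 + I*√73)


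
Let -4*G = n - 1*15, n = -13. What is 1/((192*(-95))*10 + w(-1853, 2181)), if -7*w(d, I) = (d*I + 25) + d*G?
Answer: 7/2777539 ≈ 2.5202e-6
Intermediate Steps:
G = 7 (G = -(-13 - 1*15)/4 = -(-13 - 15)/4 = -¼*(-28) = 7)
w(d, I) = -25/7 - d - I*d/7 (w(d, I) = -((d*I + 25) + d*7)/7 = -((I*d + 25) + 7*d)/7 = -((25 + I*d) + 7*d)/7 = -(25 + 7*d + I*d)/7 = -25/7 - d - I*d/7)
1/((192*(-95))*10 + w(-1853, 2181)) = 1/((192*(-95))*10 + (-25/7 - 1*(-1853) - ⅐*2181*(-1853))) = 1/(-18240*10 + (-25/7 + 1853 + 4041393/7)) = 1/(-182400 + 4054339/7) = 1/(2777539/7) = 7/2777539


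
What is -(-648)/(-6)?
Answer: -108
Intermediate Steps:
-(-648)/(-6) = -(-648)*(-1)/6 = -72*3/2 = -108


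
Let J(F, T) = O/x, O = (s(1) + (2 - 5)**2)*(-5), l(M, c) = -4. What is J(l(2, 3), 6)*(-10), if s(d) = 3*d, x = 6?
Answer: 100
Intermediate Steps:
O = -60 (O = (3*1 + (2 - 5)**2)*(-5) = (3 + (-3)**2)*(-5) = (3 + 9)*(-5) = 12*(-5) = -60)
J(F, T) = -10 (J(F, T) = -60/6 = -60*1/6 = -10)
J(l(2, 3), 6)*(-10) = -10*(-10) = 100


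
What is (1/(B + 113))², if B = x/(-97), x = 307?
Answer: 9409/113507716 ≈ 8.2893e-5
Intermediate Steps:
B = -307/97 (B = 307/(-97) = 307*(-1/97) = -307/97 ≈ -3.1649)
(1/(B + 113))² = (1/(-307/97 + 113))² = (1/(10654/97))² = (97/10654)² = 9409/113507716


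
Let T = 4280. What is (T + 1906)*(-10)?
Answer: -61860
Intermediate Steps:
(T + 1906)*(-10) = (4280 + 1906)*(-10) = 6186*(-10) = -61860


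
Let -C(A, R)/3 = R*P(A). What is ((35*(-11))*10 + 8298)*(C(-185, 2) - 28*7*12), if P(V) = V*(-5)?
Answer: -35148096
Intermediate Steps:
P(V) = -5*V
C(A, R) = 15*A*R (C(A, R) = -3*R*(-5*A) = -(-15)*A*R = 15*A*R)
((35*(-11))*10 + 8298)*(C(-185, 2) - 28*7*12) = ((35*(-11))*10 + 8298)*(15*(-185)*2 - 28*7*12) = (-385*10 + 8298)*(-5550 - 196*12) = (-3850 + 8298)*(-5550 - 2352) = 4448*(-7902) = -35148096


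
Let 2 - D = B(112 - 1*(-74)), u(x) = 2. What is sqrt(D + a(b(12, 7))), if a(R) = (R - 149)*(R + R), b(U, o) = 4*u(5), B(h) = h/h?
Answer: I*sqrt(2255) ≈ 47.487*I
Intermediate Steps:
B(h) = 1
D = 1 (D = 2 - 1*1 = 2 - 1 = 1)
b(U, o) = 8 (b(U, o) = 4*2 = 8)
a(R) = 2*R*(-149 + R) (a(R) = (-149 + R)*(2*R) = 2*R*(-149 + R))
sqrt(D + a(b(12, 7))) = sqrt(1 + 2*8*(-149 + 8)) = sqrt(1 + 2*8*(-141)) = sqrt(1 - 2256) = sqrt(-2255) = I*sqrt(2255)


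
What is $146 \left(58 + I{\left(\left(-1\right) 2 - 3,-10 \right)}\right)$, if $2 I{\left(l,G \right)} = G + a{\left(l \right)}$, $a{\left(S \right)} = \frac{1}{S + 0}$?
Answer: $\frac{38617}{5} \approx 7723.4$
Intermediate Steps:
$a{\left(S \right)} = \frac{1}{S}$
$I{\left(l,G \right)} = \frac{G}{2} + \frac{1}{2 l}$ ($I{\left(l,G \right)} = \frac{G + \frac{1}{l}}{2} = \frac{G}{2} + \frac{1}{2 l}$)
$146 \left(58 + I{\left(\left(-1\right) 2 - 3,-10 \right)}\right) = 146 \left(58 + \frac{1 - 10 \left(\left(-1\right) 2 - 3\right)}{2 \left(\left(-1\right) 2 - 3\right)}\right) = 146 \left(58 + \frac{1 - 10 \left(-2 - 3\right)}{2 \left(-2 - 3\right)}\right) = 146 \left(58 + \frac{1 - -50}{2 \left(-5\right)}\right) = 146 \left(58 + \frac{1}{2} \left(- \frac{1}{5}\right) \left(1 + 50\right)\right) = 146 \left(58 + \frac{1}{2} \left(- \frac{1}{5}\right) 51\right) = 146 \left(58 - \frac{51}{10}\right) = 146 \cdot \frac{529}{10} = \frac{38617}{5}$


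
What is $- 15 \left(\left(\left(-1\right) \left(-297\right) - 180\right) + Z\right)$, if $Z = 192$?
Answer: $-4635$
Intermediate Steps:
$- 15 \left(\left(\left(-1\right) \left(-297\right) - 180\right) + Z\right) = - 15 \left(\left(\left(-1\right) \left(-297\right) - 180\right) + 192\right) = - 15 \left(\left(297 - 180\right) + 192\right) = - 15 \left(117 + 192\right) = \left(-15\right) 309 = -4635$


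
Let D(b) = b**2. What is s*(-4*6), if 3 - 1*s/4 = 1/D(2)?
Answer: -264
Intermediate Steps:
s = 11 (s = 12 - 4/(2**2) = 12 - 4/4 = 12 - 4*1/4 = 12 - 1 = 11)
s*(-4*6) = 11*(-4*6) = 11*(-24) = -264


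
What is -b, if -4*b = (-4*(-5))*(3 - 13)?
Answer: -50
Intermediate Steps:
b = 50 (b = -(-4*(-5))*(3 - 13)/4 = -5*(-10) = -1/4*(-200) = 50)
-b = -1*50 = -50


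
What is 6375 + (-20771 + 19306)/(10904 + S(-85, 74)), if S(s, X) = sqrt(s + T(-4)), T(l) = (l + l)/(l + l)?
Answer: 37897715657/5944865 + 293*I*sqrt(21)/11889730 ≈ 6374.9 + 0.00011293*I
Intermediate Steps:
T(l) = 1 (T(l) = (2*l)/((2*l)) = (2*l)*(1/(2*l)) = 1)
S(s, X) = sqrt(1 + s) (S(s, X) = sqrt(s + 1) = sqrt(1 + s))
6375 + (-20771 + 19306)/(10904 + S(-85, 74)) = 6375 + (-20771 + 19306)/(10904 + sqrt(1 - 85)) = 6375 - 1465/(10904 + sqrt(-84)) = 6375 - 1465/(10904 + 2*I*sqrt(21))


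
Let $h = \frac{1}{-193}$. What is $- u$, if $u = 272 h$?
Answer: $\frac{272}{193} \approx 1.4093$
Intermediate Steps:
$h = - \frac{1}{193} \approx -0.0051813$
$u = - \frac{272}{193}$ ($u = 272 \left(- \frac{1}{193}\right) = - \frac{272}{193} \approx -1.4093$)
$- u = \left(-1\right) \left(- \frac{272}{193}\right) = \frac{272}{193}$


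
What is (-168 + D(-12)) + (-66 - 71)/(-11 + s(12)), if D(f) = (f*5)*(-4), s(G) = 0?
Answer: 929/11 ≈ 84.455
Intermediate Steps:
D(f) = -20*f (D(f) = (5*f)*(-4) = -20*f)
(-168 + D(-12)) + (-66 - 71)/(-11 + s(12)) = (-168 - 20*(-12)) + (-66 - 71)/(-11 + 0) = (-168 + 240) - 137/(-11) = 72 - 137*(-1/11) = 72 + 137/11 = 929/11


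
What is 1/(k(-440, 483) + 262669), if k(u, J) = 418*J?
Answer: 1/464563 ≈ 2.1526e-6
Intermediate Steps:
1/(k(-440, 483) + 262669) = 1/(418*483 + 262669) = 1/(201894 + 262669) = 1/464563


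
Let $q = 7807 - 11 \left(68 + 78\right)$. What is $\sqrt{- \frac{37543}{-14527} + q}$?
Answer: $\frac{\sqrt{1309165540690}}{14527} \approx 78.763$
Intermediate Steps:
$q = 6201$ ($q = 7807 - 1606 = 6201$)
$\sqrt{- \frac{37543}{-14527} + q} = \sqrt{- \frac{37543}{-14527} + 6201} = \sqrt{\left(-37543\right) \left(- \frac{1}{14527}\right) + 6201} = \sqrt{\frac{37543}{14527} + 6201} = \sqrt{\frac{90119470}{14527}} = \frac{\sqrt{1309165540690}}{14527}$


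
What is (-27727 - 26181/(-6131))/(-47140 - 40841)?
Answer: 169968056/539411511 ≈ 0.31510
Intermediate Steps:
(-27727 - 26181/(-6131))/(-47140 - 40841) = (-27727 - 26181*(-1/6131))/(-87981) = (-27727 + 26181/6131)*(-1/87981) = -169968056/6131*(-1/87981) = 169968056/539411511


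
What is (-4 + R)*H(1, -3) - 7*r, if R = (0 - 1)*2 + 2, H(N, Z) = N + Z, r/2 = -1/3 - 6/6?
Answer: 80/3 ≈ 26.667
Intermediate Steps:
r = -8/3 (r = 2*(-1/3 - 6/6) = 2*(-1*⅓ - 6*⅙) = 2*(-⅓ - 1) = 2*(-4/3) = -8/3 ≈ -2.6667)
R = 0 (R = -1*2 + 2 = -2 + 2 = 0)
(-4 + R)*H(1, -3) - 7*r = (-4 + 0)*(1 - 3) - 7*(-8/3) = -4*(-2) + 56/3 = 8 + 56/3 = 80/3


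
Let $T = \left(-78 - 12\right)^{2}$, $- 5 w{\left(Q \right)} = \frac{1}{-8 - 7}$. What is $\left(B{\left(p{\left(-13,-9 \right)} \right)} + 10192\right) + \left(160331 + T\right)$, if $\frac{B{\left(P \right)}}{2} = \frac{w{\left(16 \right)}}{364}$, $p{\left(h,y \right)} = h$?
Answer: $\frac{2438203951}{13650} \approx 1.7862 \cdot 10^{5}$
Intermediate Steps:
$w{\left(Q \right)} = \frac{1}{75}$ ($w{\left(Q \right)} = - \frac{1}{5 \left(-8 - 7\right)} = - \frac{1}{5 \left(-15\right)} = \left(- \frac{1}{5}\right) \left(- \frac{1}{15}\right) = \frac{1}{75}$)
$T = 8100$ ($T = \left(-90\right)^{2} = 8100$)
$B{\left(P \right)} = \frac{1}{13650}$ ($B{\left(P \right)} = 2 \frac{1}{75 \cdot 364} = 2 \cdot \frac{1}{75} \cdot \frac{1}{364} = 2 \cdot \frac{1}{27300} = \frac{1}{13650}$)
$\left(B{\left(p{\left(-13,-9 \right)} \right)} + 10192\right) + \left(160331 + T\right) = \left(\frac{1}{13650} + 10192\right) + \left(160331 + 8100\right) = \frac{139120801}{13650} + 168431 = \frac{2438203951}{13650}$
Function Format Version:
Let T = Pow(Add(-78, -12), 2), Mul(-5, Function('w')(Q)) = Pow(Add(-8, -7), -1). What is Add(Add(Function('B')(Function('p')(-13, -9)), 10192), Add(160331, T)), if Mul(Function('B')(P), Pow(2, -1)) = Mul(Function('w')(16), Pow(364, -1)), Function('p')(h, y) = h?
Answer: Rational(2438203951, 13650) ≈ 1.7862e+5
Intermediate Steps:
Function('w')(Q) = Rational(1, 75) (Function('w')(Q) = Mul(Rational(-1, 5), Pow(Add(-8, -7), -1)) = Mul(Rational(-1, 5), Pow(-15, -1)) = Mul(Rational(-1, 5), Rational(-1, 15)) = Rational(1, 75))
T = 8100 (T = Pow(-90, 2) = 8100)
Function('B')(P) = Rational(1, 13650) (Function('B')(P) = Mul(2, Mul(Rational(1, 75), Pow(364, -1))) = Mul(2, Mul(Rational(1, 75), Rational(1, 364))) = Mul(2, Rational(1, 27300)) = Rational(1, 13650))
Add(Add(Function('B')(Function('p')(-13, -9)), 10192), Add(160331, T)) = Add(Add(Rational(1, 13650), 10192), Add(160331, 8100)) = Add(Rational(139120801, 13650), 168431) = Rational(2438203951, 13650)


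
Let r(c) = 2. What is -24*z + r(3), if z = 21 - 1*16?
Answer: -118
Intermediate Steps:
z = 5 (z = 21 - 16 = 5)
-24*z + r(3) = -24*5 + 2 = -120 + 2 = -118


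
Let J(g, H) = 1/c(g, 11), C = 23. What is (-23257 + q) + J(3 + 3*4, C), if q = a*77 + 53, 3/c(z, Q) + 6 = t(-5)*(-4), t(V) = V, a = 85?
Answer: -49963/3 ≈ -16654.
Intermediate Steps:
c(z, Q) = 3/14 (c(z, Q) = 3/(-6 - 5*(-4)) = 3/(-6 + 20) = 3/14)
J(g, H) = 14/3 (J(g, H) = 1/(3/14) = 14/3)
q = 6598 (q = 85*77 + 53 = 6545 + 53 = 6598)
(-23257 + q) + J(3 + 3*4, C) = (-23257 + 6598) + 14/3 = -16659 + 14/3 = -49963/3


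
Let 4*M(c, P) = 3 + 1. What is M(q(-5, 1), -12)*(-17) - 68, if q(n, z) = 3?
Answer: -85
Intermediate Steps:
M(c, P) = 1 (M(c, P) = (3 + 1)/4 = (¼)*4 = 1)
M(q(-5, 1), -12)*(-17) - 68 = 1*(-17) - 68 = -17 - 68 = -85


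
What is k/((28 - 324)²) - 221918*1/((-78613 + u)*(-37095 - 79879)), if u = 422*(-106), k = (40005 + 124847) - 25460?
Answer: 15712112191799/9876074171535 ≈ 1.5909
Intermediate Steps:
k = 139392 (k = 164852 - 25460 = 139392)
u = -44732
k/((28 - 324)²) - 221918*1/((-78613 + u)*(-37095 - 79879)) = 139392/((28 - 324)²) - 221918*1/((-78613 - 44732)*(-37095 - 79879)) = 139392/((-296)²) - 221918/((-123345*(-116974))) = 139392/87616 - 221918/14428158030 = 139392*(1/87616) - 221918*1/14428158030 = 2178/1369 - 110959/7214079015 = 15712112191799/9876074171535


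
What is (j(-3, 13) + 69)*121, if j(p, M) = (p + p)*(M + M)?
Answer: -10527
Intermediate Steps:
j(p, M) = 4*M*p (j(p, M) = (2*p)*(2*M) = 4*M*p)
(j(-3, 13) + 69)*121 = (4*13*(-3) + 69)*121 = (-156 + 69)*121 = -87*121 = -10527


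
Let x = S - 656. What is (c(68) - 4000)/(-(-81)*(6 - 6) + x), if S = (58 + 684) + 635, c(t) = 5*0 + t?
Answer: -3932/721 ≈ -5.4535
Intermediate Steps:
c(t) = t (c(t) = 0 + t = t)
S = 1377 (S = 742 + 635 = 1377)
x = 721 (x = 1377 - 656 = 721)
(c(68) - 4000)/(-(-81)*(6 - 6) + x) = (68 - 4000)/(-(-81)*(6 - 6) + 721) = -3932/(-(-81)*0 + 721) = -3932/(-27*0 + 721) = -3932/(0 + 721) = -3932/721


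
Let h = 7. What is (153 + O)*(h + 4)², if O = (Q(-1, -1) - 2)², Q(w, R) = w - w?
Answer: 18997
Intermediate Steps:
Q(w, R) = 0
O = 4 (O = (0 - 2)² = (-2)² = 4)
(153 + O)*(h + 4)² = (153 + 4)*(7 + 4)² = 157*11² = 157*121 = 18997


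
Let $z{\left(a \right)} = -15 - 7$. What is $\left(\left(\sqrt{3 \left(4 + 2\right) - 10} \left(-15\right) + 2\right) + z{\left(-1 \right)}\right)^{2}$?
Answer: $2200 + 1200 \sqrt{2} \approx 3897.1$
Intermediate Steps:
$z{\left(a \right)} = -22$ ($z{\left(a \right)} = -15 - 7 = -22$)
$\left(\left(\sqrt{3 \left(4 + 2\right) - 10} \left(-15\right) + 2\right) + z{\left(-1 \right)}\right)^{2} = \left(\left(\sqrt{3 \left(4 + 2\right) - 10} \left(-15\right) + 2\right) - 22\right)^{2} = \left(\left(\sqrt{3 \cdot 6 - 10} \left(-15\right) + 2\right) - 22\right)^{2} = \left(\left(\sqrt{18 - 10} \left(-15\right) + 2\right) - 22\right)^{2} = \left(\left(\sqrt{8} \left(-15\right) + 2\right) - 22\right)^{2} = \left(\left(2 \sqrt{2} \left(-15\right) + 2\right) - 22\right)^{2} = \left(\left(- 30 \sqrt{2} + 2\right) - 22\right)^{2} = \left(\left(2 - 30 \sqrt{2}\right) - 22\right)^{2} = \left(-20 - 30 \sqrt{2}\right)^{2}$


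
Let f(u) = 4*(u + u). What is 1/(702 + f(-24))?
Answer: 1/510 ≈ 0.0019608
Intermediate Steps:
f(u) = 8*u (f(u) = 4*(2*u) = 8*u)
1/(702 + f(-24)) = 1/(702 + 8*(-24)) = 1/(702 - 192) = 1/510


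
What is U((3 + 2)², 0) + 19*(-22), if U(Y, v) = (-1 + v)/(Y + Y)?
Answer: -20901/50 ≈ -418.02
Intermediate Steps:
U(Y, v) = (-1 + v)/(2*Y) (U(Y, v) = (-1 + v)/((2*Y)) = (-1 + v)*(1/(2*Y)) = (-1 + v)/(2*Y))
U((3 + 2)², 0) + 19*(-22) = (-1 + 0)/(2*((3 + 2)²)) + 19*(-22) = (½)*(-1)/5² - 418 = (½)*(-1)/25 - 418 = (½)*(1/25)*(-1) - 418 = -1/50 - 418 = -20901/50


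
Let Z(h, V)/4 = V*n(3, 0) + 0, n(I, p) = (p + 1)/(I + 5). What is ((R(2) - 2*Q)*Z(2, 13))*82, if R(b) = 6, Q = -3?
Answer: 6396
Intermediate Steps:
n(I, p) = (1 + p)/(5 + I)
Z(h, V) = V/2 (Z(h, V) = 4*(V*((1 + 0)/(5 + 3)) + 0) = 4*(V*(1/8) + 0) = 4*(V/8 + 0) = 4*(V/8) = V/2)
((R(2) - 2*Q)*Z(2, 13))*82 = ((6 - 2*(-3))*((1/2)*13))*82 = ((6 + 6)*(13/2))*82 = (12*(13/2))*82 = 78*82 = 6396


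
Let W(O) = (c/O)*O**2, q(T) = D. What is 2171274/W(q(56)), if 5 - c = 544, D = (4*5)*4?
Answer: -155091/3080 ≈ -50.354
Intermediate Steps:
D = 80 (D = 20*4 = 80)
q(T) = 80
c = -539 (c = 5 - 1*544 = 5 - 544 = -539)
W(O) = -539*O (W(O) = (-539/O)*O**2 = -539*O)
2171274/W(q(56)) = 2171274/((-539*80)) = 2171274/(-43120) = 2171274*(-1/43120) = -155091/3080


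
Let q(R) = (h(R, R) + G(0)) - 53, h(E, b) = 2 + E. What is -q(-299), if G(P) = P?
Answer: 350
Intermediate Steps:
q(R) = -51 + R (q(R) = ((2 + R) + 0) - 53 = (2 + R) - 53 = -51 + R)
-q(-299) = -(-51 - 299) = -1*(-350) = 350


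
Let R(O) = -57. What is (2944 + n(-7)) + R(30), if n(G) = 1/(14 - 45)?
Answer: 89496/31 ≈ 2887.0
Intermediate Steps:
n(G) = -1/31 (n(G) = 1/(-31) = -1/31)
(2944 + n(-7)) + R(30) = (2944 - 1/31) - 57 = 91263/31 - 57 = 89496/31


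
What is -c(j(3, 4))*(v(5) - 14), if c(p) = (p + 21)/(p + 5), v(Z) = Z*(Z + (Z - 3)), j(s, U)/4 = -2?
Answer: 91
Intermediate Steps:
j(s, U) = -8 (j(s, U) = 4*(-2) = -8)
v(Z) = Z*(-3 + 2*Z) (v(Z) = Z*(Z + (-3 + Z)) = Z*(-3 + 2*Z))
c(p) = (21 + p)/(5 + p)
-c(j(3, 4))*(v(5) - 14) = -(21 - 8)/(5 - 8)*(5*(-3 + 2*5) - 14) = -13/(-3)*(5*(-3 + 10) - 14) = -(-⅓*13)*(5*7 - 14) = -(-13)*(35 - 14)/3 = -(-13)*21/3 = -1*(-91) = 91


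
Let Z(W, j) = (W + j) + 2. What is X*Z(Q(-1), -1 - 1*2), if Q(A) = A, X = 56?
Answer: -112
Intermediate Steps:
Z(W, j) = 2 + W + j
X*Z(Q(-1), -1 - 1*2) = 56*(2 - 1 + (-1 - 1*2)) = 56*(2 - 1 + (-1 - 2)) = 56*(2 - 1 - 3) = 56*(-2) = -112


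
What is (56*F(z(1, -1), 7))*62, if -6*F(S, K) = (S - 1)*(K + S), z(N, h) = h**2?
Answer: 0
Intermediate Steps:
F(S, K) = -(-1 + S)*(K + S)/6 (F(S, K) = -(S - 1)*(K + S)/6 = -(-1 + S)*(K + S)/6)
(56*F(z(1, -1), 7))*62 = (56*(-((-1)**2)**2/6 + (1/6)*7 + (1/6)*(-1)**2 - 1/6*7*(-1)**2))*62 = (56*(-1/6*1**2 + 7/6 + (1/6)*1 - 1/6*7*1))*62 = (56*(-1/6*1 + 7/6 + 1/6 - 7/6))*62 = (56*(-1/6 + 7/6 + 1/6 - 7/6))*62 = (56*0)*62 = 0*62 = 0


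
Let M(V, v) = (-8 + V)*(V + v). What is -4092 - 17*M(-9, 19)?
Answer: -1202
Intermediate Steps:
-4092 - 17*M(-9, 19) = -4092 - 17*((-9)**2 - 8*(-9) - 8*19 - 9*19) = -4092 - 17*(81 + 72 - 152 - 171) = -4092 - 17*(-170) = -4092 + 2890 = -1202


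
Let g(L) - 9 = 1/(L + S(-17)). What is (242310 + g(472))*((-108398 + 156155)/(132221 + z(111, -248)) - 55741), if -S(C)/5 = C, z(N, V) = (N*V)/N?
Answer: -330962232341157808/24502987 ≈ -1.3507e+10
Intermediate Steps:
z(N, V) = V
S(C) = -5*C
g(L) = 9 + 1/(85 + L) (g(L) = 9 + 1/(L - 5*(-17)) = 9 + 1/(L + 85) = 9 + 1/(85 + L))
(242310 + g(472))*((-108398 + 156155)/(132221 + z(111, -248)) - 55741) = (242310 + (766 + 9*472)/(85 + 472))*((-108398 + 156155)/(132221 - 248) - 55741) = (242310 + (766 + 4248)/557)*(47757/131973 - 55741) = (242310 + (1/557)*5014)*(47757*(1/131973) - 55741) = (242310 + 5014/557)*(15919/43991 - 55741) = (134971684/557)*(-2452086412/43991) = -330962232341157808/24502987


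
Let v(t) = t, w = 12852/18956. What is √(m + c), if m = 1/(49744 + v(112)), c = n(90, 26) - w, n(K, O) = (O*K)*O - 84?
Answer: √1081475172724143635/4219064 ≈ 246.49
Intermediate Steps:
w = 459/677 (w = 12852*(1/18956) = 459/677 ≈ 0.67799)
n(K, O) = -84 + K*O² (n(K, O) = (K*O)*O - 84 = K*O² - 84 = -84 + K*O²)
c = 41131353/677 (c = (-84 + 90*26²) - 1*459/677 = (-84 + 90*676) - 459/677 = (-84 + 60840) - 459/677 = 60756 - 459/677 = 41131353/677 ≈ 60755.)
m = 1/49856 (m = 1/(49744 + 112) = 1/49856 ≈ 2.0058e-5)
√(m + c) = √(1/49856 + 41131353/677) = √(2050644735845/33752512) = √1081475172724143635/4219064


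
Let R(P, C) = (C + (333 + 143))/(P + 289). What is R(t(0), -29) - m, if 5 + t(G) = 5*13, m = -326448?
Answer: 113930799/349 ≈ 3.2645e+5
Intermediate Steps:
t(G) = 60 (t(G) = -5 + 5*13 = -5 + 65 = 60)
R(P, C) = (476 + C)/(289 + P) (R(P, C) = (C + 476)/(289 + P) = (476 + C)/(289 + P))
R(t(0), -29) - m = (476 - 29)/(289 + 60) - 1*(-326448) = 447/349 + 326448 = 113930799/349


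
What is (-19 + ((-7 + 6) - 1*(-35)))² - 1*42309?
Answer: -42084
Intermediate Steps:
(-19 + ((-7 + 6) - 1*(-35)))² - 1*42309 = (-19 + (-1 + 35))² - 42309 = (-19 + 34)² - 42309 = 15² - 42309 = 225 - 42309 = -42084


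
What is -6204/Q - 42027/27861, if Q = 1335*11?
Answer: -7979961/4132715 ≈ -1.9309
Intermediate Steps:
Q = 14685
-6204/Q - 42027/27861 = -6204/14685 - 42027/27861 = -6204*1/14685 - 42027*1/27861 = -188/445 - 14009/9287 = -7979961/4132715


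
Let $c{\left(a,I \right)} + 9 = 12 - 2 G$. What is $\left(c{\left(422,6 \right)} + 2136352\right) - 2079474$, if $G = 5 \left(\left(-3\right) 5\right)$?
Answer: $57031$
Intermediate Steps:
$G = -75$ ($G = 5 \left(-15\right) = -75$)
$c{\left(a,I \right)} = 153$ ($c{\left(a,I \right)} = -9 + \left(12 - -150\right) = -9 + \left(12 + 150\right) = -9 + 162 = 153$)
$\left(c{\left(422,6 \right)} + 2136352\right) - 2079474 = \left(153 + 2136352\right) - 2079474 = 2136505 - 2079474 = 57031$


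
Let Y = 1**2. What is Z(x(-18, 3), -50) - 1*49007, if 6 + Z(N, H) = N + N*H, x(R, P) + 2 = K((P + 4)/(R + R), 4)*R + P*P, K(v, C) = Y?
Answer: -48474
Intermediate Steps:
Y = 1
K(v, C) = 1
x(R, P) = -2 + R + P**2 (x(R, P) = -2 + (1*R + P*P) = -2 + (R + P**2) = -2 + R + P**2)
Z(N, H) = -6 + N + H*N (Z(N, H) = -6 + (N + N*H) = -6 + (N + H*N) = -6 + N + H*N)
Z(x(-18, 3), -50) - 1*49007 = (-6 + (-2 - 18 + 3**2) - 50*(-2 - 18 + 3**2)) - 1*49007 = (-6 + (-2 - 18 + 9) - 50*(-2 - 18 + 9)) - 49007 = (-6 - 11 - 50*(-11)) - 49007 = (-6 - 11 + 550) - 49007 = 533 - 49007 = -48474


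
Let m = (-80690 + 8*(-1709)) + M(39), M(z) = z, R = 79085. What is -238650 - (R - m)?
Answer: -412058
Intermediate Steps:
m = -94323 (m = (-80690 + 8*(-1709)) + 39 = (-80690 - 13672) + 39 = -94362 + 39 = -94323)
-238650 - (R - m) = -238650 - (79085 - 1*(-94323)) = -238650 - (79085 + 94323) = -238650 - 1*173408 = -238650 - 173408 = -412058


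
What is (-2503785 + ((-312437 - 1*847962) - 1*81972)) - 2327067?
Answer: -6073223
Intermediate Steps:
(-2503785 + ((-312437 - 1*847962) - 1*81972)) - 2327067 = (-2503785 + ((-312437 - 847962) - 81972)) - 2327067 = (-2503785 + (-1160399 - 81972)) - 2327067 = (-2503785 - 1242371) - 2327067 = -3746156 - 2327067 = -6073223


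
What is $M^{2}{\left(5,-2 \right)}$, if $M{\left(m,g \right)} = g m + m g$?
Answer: $400$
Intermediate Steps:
$M{\left(m,g \right)} = 2 g m$ ($M{\left(m,g \right)} = g m + g m = 2 g m$)
$M^{2}{\left(5,-2 \right)} = \left(2 \left(-2\right) 5\right)^{2} = \left(-20\right)^{2} = 400$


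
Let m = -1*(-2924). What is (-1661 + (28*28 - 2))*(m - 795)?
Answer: -1871391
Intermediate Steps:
m = 2924
(-1661 + (28*28 - 2))*(m - 795) = (-1661 + (28*28 - 2))*(2924 - 795) = (-1661 + (784 - 2))*2129 = (-1661 + 782)*2129 = -879*2129 = -1871391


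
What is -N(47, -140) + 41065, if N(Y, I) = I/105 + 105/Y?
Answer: 5790038/141 ≈ 41064.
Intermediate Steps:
N(Y, I) = 105/Y + I/105 (N(Y, I) = I*(1/105) + 105/Y = I/105 + 105/Y = 105/Y + I/105)
-N(47, -140) + 41065 = -(105/47 + (1/105)*(-140)) + 41065 = -(105*(1/47) - 4/3) + 41065 = -(105/47 - 4/3) + 41065 = -1*127/141 + 41065 = -127/141 + 41065 = 5790038/141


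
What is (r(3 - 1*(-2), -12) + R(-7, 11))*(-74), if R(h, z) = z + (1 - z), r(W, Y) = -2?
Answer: 74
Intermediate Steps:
R(h, z) = 1
(r(3 - 1*(-2), -12) + R(-7, 11))*(-74) = (-2 + 1)*(-74) = -1*(-74) = 74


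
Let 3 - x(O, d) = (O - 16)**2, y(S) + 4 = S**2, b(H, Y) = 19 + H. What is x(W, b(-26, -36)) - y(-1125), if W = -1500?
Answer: -3563874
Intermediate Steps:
y(S) = -4 + S**2
x(O, d) = 3 - (-16 + O)**2 (x(O, d) = 3 - (O - 16)**2 = 3 - (-16 + O)**2)
x(W, b(-26, -36)) - y(-1125) = (3 - (-16 - 1500)**2) - (-4 + (-1125)**2) = (3 - 1*(-1516)**2) - (-4 + 1265625) = (3 - 1*2298256) - 1*1265621 = (3 - 2298256) - 1265621 = -2298253 - 1265621 = -3563874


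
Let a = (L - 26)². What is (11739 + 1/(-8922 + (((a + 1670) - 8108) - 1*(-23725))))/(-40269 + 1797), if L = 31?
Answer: -98490211/322780080 ≈ -0.30513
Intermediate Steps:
a = 25 (a = (31 - 26)² = 5² = 25)
(11739 + 1/(-8922 + (((a + 1670) - 8108) - 1*(-23725))))/(-40269 + 1797) = (11739 + 1/(-8922 + (((25 + 1670) - 8108) - 1*(-23725))))/(-40269 + 1797) = (11739 + 1/(-8922 + ((1695 - 8108) + 23725)))/(-38472) = (11739 + 1/(-8922 + (-6413 + 23725)))*(-1/38472) = (11739 + 1/(-8922 + 17312))*(-1/38472) = (11739 + 1/8390)*(-1/38472) = (98490211/8390)*(-1/38472) = -98490211/322780080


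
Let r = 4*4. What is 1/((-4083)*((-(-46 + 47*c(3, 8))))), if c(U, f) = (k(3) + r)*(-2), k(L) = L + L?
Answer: -1/8631462 ≈ -1.1586e-7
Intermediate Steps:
r = 16
k(L) = 2*L
c(U, f) = -44 (c(U, f) = (2*3 + 16)*(-2) = (6 + 16)*(-2) = 22*(-2) = -44)
1/((-4083)*((-(-46 + 47*c(3, 8))))) = 1/((-4083)*((-(-46 + 47*(-44))))) = -(-1/(-46 - 2068))/4083 = -1/(4083*((-1*(-2114)))) = -1/4083/2114 = -1/4083*1/2114 = -1/8631462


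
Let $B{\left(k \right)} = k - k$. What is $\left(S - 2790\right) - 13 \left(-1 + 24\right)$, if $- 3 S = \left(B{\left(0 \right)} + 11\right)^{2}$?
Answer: $- \frac{9388}{3} \approx -3129.3$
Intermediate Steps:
$B{\left(k \right)} = 0$
$S = - \frac{121}{3}$ ($S = - \frac{\left(0 + 11\right)^{2}}{3} = - \frac{11^{2}}{3} = \left(- \frac{1}{3}\right) 121 = - \frac{121}{3} \approx -40.333$)
$\left(S - 2790\right) - 13 \left(-1 + 24\right) = \left(- \frac{121}{3} - 2790\right) - 13 \left(-1 + 24\right) = \left(- \frac{121}{3} - 2790\right) - 299 = - \frac{8491}{3} - 299 = - \frac{9388}{3}$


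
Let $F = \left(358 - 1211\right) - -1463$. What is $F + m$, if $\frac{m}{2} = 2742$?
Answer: $6094$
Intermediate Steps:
$F = 610$ ($F = -853 + 1463 = 610$)
$m = 5484$ ($m = 2 \cdot 2742 = 5484$)
$F + m = 610 + 5484 = 6094$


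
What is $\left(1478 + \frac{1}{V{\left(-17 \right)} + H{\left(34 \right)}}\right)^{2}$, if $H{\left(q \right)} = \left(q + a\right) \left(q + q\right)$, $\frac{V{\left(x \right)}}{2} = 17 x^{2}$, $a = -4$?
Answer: $\frac{307579655126601}{140801956} \approx 2.1845 \cdot 10^{6}$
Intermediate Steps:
$V{\left(x \right)} = 34 x^{2}$ ($V{\left(x \right)} = 2 \cdot 17 x^{2} = 34 x^{2}$)
$H{\left(q \right)} = 2 q \left(-4 + q\right)$ ($H{\left(q \right)} = \left(q - 4\right) \left(q + q\right) = \left(-4 + q\right) 2 q = 2 q \left(-4 + q\right)$)
$\left(1478 + \frac{1}{V{\left(-17 \right)} + H{\left(34 \right)}}\right)^{2} = \left(1478 + \frac{1}{34 \left(-17\right)^{2} + 2 \cdot 34 \left(-4 + 34\right)}\right)^{2} = \left(1478 + \frac{1}{34 \cdot 289 + 2 \cdot 34 \cdot 30}\right)^{2} = \left(1478 + \frac{1}{9826 + 2040}\right)^{2} = \left(1478 + \frac{1}{11866}\right)^{2} = \left(\frac{17537949}{11866}\right)^{2} = \frac{307579655126601}{140801956}$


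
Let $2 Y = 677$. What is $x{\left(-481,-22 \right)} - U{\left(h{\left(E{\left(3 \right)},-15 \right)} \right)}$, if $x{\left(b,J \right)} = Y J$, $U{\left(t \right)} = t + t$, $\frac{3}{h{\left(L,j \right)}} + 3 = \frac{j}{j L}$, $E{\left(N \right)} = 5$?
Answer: $- \frac{52114}{7} \approx -7444.9$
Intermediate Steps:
$Y = \frac{677}{2}$ ($Y = \frac{1}{2} \cdot 677 = \frac{677}{2} \approx 338.5$)
$h{\left(L,j \right)} = \frac{3}{-3 + \frac{1}{L}}$ ($h{\left(L,j \right)} = \frac{3}{-3 + \frac{j}{j L}} = \frac{3}{-3 + \frac{j}{L j}} = \frac{3}{-3 + j \frac{1}{L j}} = \frac{3}{-3 + \frac{1}{L}}$)
$U{\left(t \right)} = 2 t$
$x{\left(b,J \right)} = \frac{677 J}{2}$
$x{\left(-481,-22 \right)} - U{\left(h{\left(E{\left(3 \right)},-15 \right)} \right)} = \frac{677}{2} \left(-22\right) - 2 \left(\left(-3\right) 5 \frac{1}{-1 + 3 \cdot 5}\right) = -7447 - 2 \left(\left(-3\right) 5 \frac{1}{-1 + 15}\right) = -7447 - 2 \left(\left(-3\right) 5 \cdot \frac{1}{14}\right) = -7447 - 2 \left(- \frac{15}{14}\right) = -7447 - - \frac{15}{7} = -7447 + \frac{15}{7} = - \frac{52114}{7}$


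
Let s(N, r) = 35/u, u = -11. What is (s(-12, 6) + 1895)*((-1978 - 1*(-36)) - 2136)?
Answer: -84863180/11 ≈ -7.7148e+6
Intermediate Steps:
s(N, r) = -35/11 (s(N, r) = 35/(-11) = 35*(-1/11) = -35/11)
(s(-12, 6) + 1895)*((-1978 - 1*(-36)) - 2136) = (-35/11 + 1895)*((-1978 - 1*(-36)) - 2136) = 20810*((-1978 + 36) - 2136)/11 = 20810*(-1942 - 2136)/11 = (20810/11)*(-4078) = -84863180/11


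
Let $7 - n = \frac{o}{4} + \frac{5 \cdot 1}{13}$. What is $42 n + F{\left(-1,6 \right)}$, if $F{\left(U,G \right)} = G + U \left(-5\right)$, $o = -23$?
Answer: $\frac{13789}{26} \approx 530.35$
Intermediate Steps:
$F{\left(U,G \right)} = G - 5 U$
$n = \frac{643}{52}$ ($n = 7 - \left(- \frac{23}{4} + \frac{5 \cdot 1}{13}\right) = 7 - \left(\left(-23\right) \frac{1}{4} + 5 \cdot \frac{1}{13}\right) = 7 - \left(- \frac{23}{4} + \frac{5}{13}\right) = 7 - - \frac{279}{52} = 7 + \frac{279}{52} = \frac{643}{52} \approx 12.365$)
$42 n + F{\left(-1,6 \right)} = 42 \cdot \frac{643}{52} + \left(6 - -5\right) = \frac{13503}{26} + \left(6 + 5\right) = \frac{13503}{26} + 11 = \frac{13789}{26}$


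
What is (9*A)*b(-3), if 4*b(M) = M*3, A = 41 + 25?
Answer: -2673/2 ≈ -1336.5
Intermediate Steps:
A = 66
b(M) = 3*M/4 (b(M) = (M*3)/4 = (3*M)/4 = 3*M/4)
(9*A)*b(-3) = (9*66)*((3/4)*(-3)) = 594*(-9/4) = -2673/2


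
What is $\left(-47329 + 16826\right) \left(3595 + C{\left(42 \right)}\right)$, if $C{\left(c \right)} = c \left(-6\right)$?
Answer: $-101971529$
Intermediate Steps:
$C{\left(c \right)} = - 6 c$
$\left(-47329 + 16826\right) \left(3595 + C{\left(42 \right)}\right) = \left(-47329 + 16826\right) \left(3595 - 252\right) = - 30503 \left(3595 - 252\right) = \left(-30503\right) 3343 = -101971529$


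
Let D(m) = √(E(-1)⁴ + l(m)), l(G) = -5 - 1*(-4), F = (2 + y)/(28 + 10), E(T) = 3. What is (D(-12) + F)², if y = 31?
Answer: 116609/1444 + 132*√5/19 ≈ 96.289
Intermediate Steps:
F = 33/38 (F = (2 + 31)/(28 + 10) = 33/38 ≈ 0.86842)
l(G) = -1 (l(G) = -5 + 4 = -1)
D(m) = 4*√5 (D(m) = √(3⁴ - 1) = √(81 - 1) = √80 = 4*√5)
(D(-12) + F)² = (4*√5 + 33/38)² = (33/38 + 4*√5)²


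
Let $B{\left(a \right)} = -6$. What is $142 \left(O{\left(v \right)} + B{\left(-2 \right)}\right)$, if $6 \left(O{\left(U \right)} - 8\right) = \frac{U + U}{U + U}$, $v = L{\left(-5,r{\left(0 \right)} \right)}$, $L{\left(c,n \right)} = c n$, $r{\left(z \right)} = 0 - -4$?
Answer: $\frac{923}{3} \approx 307.67$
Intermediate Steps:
$r{\left(z \right)} = 4$ ($r{\left(z \right)} = 0 + 4 = 4$)
$v = -20$ ($v = \left(-5\right) 4 = -20$)
$O{\left(U \right)} = \frac{49}{6}$ ($O{\left(U \right)} = 8 + \frac{\left(U + U\right) \frac{1}{U + U}}{6} = 8 + \frac{2 U \frac{1}{2 U}}{6} = 8 + \frac{1}{6} \cdot 1 = 8 + \frac{1}{6} = \frac{49}{6}$)
$142 \left(O{\left(v \right)} + B{\left(-2 \right)}\right) = 142 \left(\frac{49}{6} - 6\right) = 142 \cdot \frac{13}{6} = \frac{923}{3}$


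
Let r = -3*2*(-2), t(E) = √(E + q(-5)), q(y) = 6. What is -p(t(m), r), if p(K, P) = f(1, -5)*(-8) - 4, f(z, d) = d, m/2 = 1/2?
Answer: -36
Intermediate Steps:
m = 1 (m = 2/2 = 2*(½) = 1)
t(E) = √(6 + E) (t(E) = √(E + 6) = √(6 + E))
r = 12 (r = -6*(-2) = 12)
p(K, P) = 36 (p(K, P) = -5*(-8) - 4 = 40 - 4 = 36)
-p(t(m), r) = -1*36 = -36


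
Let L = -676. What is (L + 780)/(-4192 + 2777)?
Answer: -104/1415 ≈ -0.073498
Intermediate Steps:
(L + 780)/(-4192 + 2777) = (-676 + 780)/(-4192 + 2777) = 104/(-1415) = 104*(-1/1415) = -104/1415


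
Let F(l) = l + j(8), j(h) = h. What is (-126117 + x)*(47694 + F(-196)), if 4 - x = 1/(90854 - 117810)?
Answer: -80748371647331/13478 ≈ -5.9911e+9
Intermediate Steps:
x = 107825/26956 (x = 4 - 1/(90854 - 117810) = 4 - 1/(-26956) = 4 - 1*(-1/26956) = 4 + 1/26956 = 107825/26956 ≈ 4.0000)
F(l) = 8 + l (F(l) = l + 8 = 8 + l)
(-126117 + x)*(47694 + F(-196)) = (-126117 + 107825/26956)*(47694 + (8 - 196)) = -3399502027*(47694 - 188)/26956 = -3399502027/26956*47506 = -80748371647331/13478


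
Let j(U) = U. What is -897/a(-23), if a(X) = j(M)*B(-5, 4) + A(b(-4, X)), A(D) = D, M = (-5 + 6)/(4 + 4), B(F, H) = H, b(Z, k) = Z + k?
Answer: 1794/53 ≈ 33.849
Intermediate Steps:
M = 1/8 ≈ 0.12500
a(X) = -7/2 + X (a(X) = (1/8)*4 + (-4 + X) = 1/2 + (-4 + X) = -7/2 + X)
-897/a(-23) = -897/(-7/2 - 23) = -897/(-53/2) = -897*(-2/53) = 1794/53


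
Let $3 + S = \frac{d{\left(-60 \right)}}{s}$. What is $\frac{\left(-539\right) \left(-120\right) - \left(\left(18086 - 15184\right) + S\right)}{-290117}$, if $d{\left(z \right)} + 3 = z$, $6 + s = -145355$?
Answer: $- \frac{8980547878}{42171697237} \approx -0.21295$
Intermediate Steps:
$s = -145361$ ($s = -6 - 145355 = -145361$)
$d{\left(z \right)} = -3 + z$
$S = - \frac{436020}{145361}$ ($S = -3 + \frac{-3 - 60}{-145361} = -3 - - \frac{63}{145361} = -3 + \frac{63}{145361} = - \frac{436020}{145361} \approx -2.9996$)
$\frac{\left(-539\right) \left(-120\right) - \left(\left(18086 - 15184\right) + S\right)}{-290117} = \frac{\left(-539\right) \left(-120\right) - \left(\left(18086 - 15184\right) - \frac{436020}{145361}\right)}{-290117} = \left(64680 - \left(2902 - \frac{436020}{145361}\right)\right) \left(- \frac{1}{290117}\right) = \left(64680 - \frac{421401602}{145361}\right) \left(- \frac{1}{290117}\right) = \frac{8980547878}{145361} \left(- \frac{1}{290117}\right) = - \frac{8980547878}{42171697237}$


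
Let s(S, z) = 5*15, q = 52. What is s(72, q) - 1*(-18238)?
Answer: 18313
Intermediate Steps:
s(S, z) = 75
s(72, q) - 1*(-18238) = 75 - 1*(-18238) = 75 + 18238 = 18313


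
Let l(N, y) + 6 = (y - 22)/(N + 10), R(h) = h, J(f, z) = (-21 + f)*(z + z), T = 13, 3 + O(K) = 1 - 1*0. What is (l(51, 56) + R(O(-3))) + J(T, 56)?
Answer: -55110/61 ≈ -903.44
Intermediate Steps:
O(K) = -2 (O(K) = -3 + (1 - 1*0) = -3 + (1 + 0) = -3 + 1 = -2)
J(f, z) = 2*z*(-21 + f) (J(f, z) = (-21 + f)*(2*z) = 2*z*(-21 + f))
l(N, y) = -6 + (-22 + y)/(10 + N) (l(N, y) = -6 + (y - 22)/(N + 10) = -6 + (-22 + y)/(10 + N))
(l(51, 56) + R(O(-3))) + J(T, 56) = ((-82 + 56 - 6*51)/(10 + 51) - 2) + 2*56*(-21 + 13) = ((-82 + 56 - 306)/61 - 2) + 2*56*(-8) = ((1/61)*(-332) - 2) - 896 = (-332/61 - 2) - 896 = -454/61 - 896 = -55110/61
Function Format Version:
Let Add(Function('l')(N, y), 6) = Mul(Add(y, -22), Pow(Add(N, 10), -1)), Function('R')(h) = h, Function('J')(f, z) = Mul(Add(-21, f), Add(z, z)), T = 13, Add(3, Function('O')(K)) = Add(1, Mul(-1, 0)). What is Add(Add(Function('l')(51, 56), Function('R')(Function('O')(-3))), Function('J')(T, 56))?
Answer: Rational(-55110, 61) ≈ -903.44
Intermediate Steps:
Function('O')(K) = -2 (Function('O')(K) = Add(-3, Add(1, Mul(-1, 0))) = Add(-3, Add(1, 0)) = Add(-3, 1) = -2)
Function('J')(f, z) = Mul(2, z, Add(-21, f)) (Function('J')(f, z) = Mul(Add(-21, f), Mul(2, z)) = Mul(2, z, Add(-21, f)))
Function('l')(N, y) = Add(-6, Mul(Pow(Add(10, N), -1), Add(-22, y))) (Function('l')(N, y) = Add(-6, Mul(Add(y, -22), Pow(Add(N, 10), -1))) = Add(-6, Mul(Add(-22, y), Pow(Add(10, N), -1))) = Add(-6, Mul(Pow(Add(10, N), -1), Add(-22, y))))
Add(Add(Function('l')(51, 56), Function('R')(Function('O')(-3))), Function('J')(T, 56)) = Add(Add(Mul(Pow(Add(10, 51), -1), Add(-82, 56, Mul(-6, 51))), -2), Mul(2, 56, Add(-21, 13))) = Add(Add(Mul(Pow(61, -1), Add(-82, 56, -306)), -2), Mul(2, 56, -8)) = Add(Add(Mul(Rational(1, 61), -332), -2), -896) = Add(Add(Rational(-332, 61), -2), -896) = Add(Rational(-454, 61), -896) = Rational(-55110, 61)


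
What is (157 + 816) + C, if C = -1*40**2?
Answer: -627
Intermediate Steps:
C = -1600 (C = -1*1600 = -1600)
(157 + 816) + C = (157 + 816) - 1600 = 973 - 1600 = -627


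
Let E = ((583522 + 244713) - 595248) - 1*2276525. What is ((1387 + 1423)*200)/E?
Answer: -281000/1021769 ≈ -0.27501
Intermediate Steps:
E = -2043538 (E = (828235 - 595248) - 2276525 = 232987 - 2276525 = -2043538)
((1387 + 1423)*200)/E = ((1387 + 1423)*200)/(-2043538) = (2810*200)*(-1/2043538) = 562000*(-1/2043538) = -281000/1021769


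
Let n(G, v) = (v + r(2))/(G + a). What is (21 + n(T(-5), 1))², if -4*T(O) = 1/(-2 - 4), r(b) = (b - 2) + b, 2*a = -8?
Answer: 3697929/9025 ≈ 409.74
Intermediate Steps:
a = -4 (a = (½)*(-8) = -4)
r(b) = -2 + 2*b (r(b) = (-2 + b) + b = -2 + 2*b)
T(O) = 1/24 (T(O) = -1/(4*(-2 - 4)) = -¼/(-6) = -¼*(-⅙) = 1/24)
n(G, v) = (2 + v)/(-4 + G) (n(G, v) = (v + (-2 + 2*2))/(G - 4) = (v + (-2 + 4))/(-4 + G) = (v + 2)/(-4 + G) = (2 + v)/(-4 + G))
(21 + n(T(-5), 1))² = (21 + (2 + 1)/(-4 + 1/24))² = (21 + 3/(-95/24))² = (21 - 24/95*3)² = (21 - 72/95)² = (1923/95)² = 3697929/9025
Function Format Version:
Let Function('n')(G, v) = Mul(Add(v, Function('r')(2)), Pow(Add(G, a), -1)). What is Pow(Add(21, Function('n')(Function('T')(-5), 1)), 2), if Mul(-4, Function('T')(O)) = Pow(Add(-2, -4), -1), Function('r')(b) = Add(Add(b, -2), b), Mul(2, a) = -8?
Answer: Rational(3697929, 9025) ≈ 409.74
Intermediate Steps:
a = -4 (a = Mul(Rational(1, 2), -8) = -4)
Function('r')(b) = Add(-2, Mul(2, b)) (Function('r')(b) = Add(Add(-2, b), b) = Add(-2, Mul(2, b)))
Function('T')(O) = Rational(1, 24) (Function('T')(O) = Mul(Rational(-1, 4), Pow(Add(-2, -4), -1)) = Mul(Rational(-1, 4), Pow(-6, -1)) = Mul(Rational(-1, 4), Rational(-1, 6)) = Rational(1, 24))
Function('n')(G, v) = Mul(Pow(Add(-4, G), -1), Add(2, v)) (Function('n')(G, v) = Mul(Add(v, Add(-2, Mul(2, 2))), Pow(Add(G, -4), -1)) = Mul(Add(v, Add(-2, 4)), Pow(Add(-4, G), -1)) = Mul(Add(v, 2), Pow(Add(-4, G), -1)) = Mul(Add(2, v), Pow(Add(-4, G), -1)) = Mul(Pow(Add(-4, G), -1), Add(2, v)))
Pow(Add(21, Function('n')(Function('T')(-5), 1)), 2) = Pow(Add(21, Mul(Pow(Add(-4, Rational(1, 24)), -1), Add(2, 1))), 2) = Pow(Add(21, Mul(Pow(Rational(-95, 24), -1), 3)), 2) = Pow(Add(21, Mul(Rational(-24, 95), 3)), 2) = Pow(Add(21, Rational(-72, 95)), 2) = Pow(Rational(1923, 95), 2) = Rational(3697929, 9025)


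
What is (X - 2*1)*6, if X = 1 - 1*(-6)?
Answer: 30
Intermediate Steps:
X = 7 (X = 1 + 6 = 7)
(X - 2*1)*6 = (7 - 2*1)*6 = (7 - 2)*6 = 5*6 = 30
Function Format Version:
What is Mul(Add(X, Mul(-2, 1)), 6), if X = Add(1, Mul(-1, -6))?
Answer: 30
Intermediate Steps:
X = 7 (X = Add(1, 6) = 7)
Mul(Add(X, Mul(-2, 1)), 6) = Mul(Add(7, Mul(-2, 1)), 6) = Mul(Add(7, -2), 6) = Mul(5, 6) = 30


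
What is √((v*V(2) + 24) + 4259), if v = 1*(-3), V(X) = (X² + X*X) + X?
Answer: √4253 ≈ 65.215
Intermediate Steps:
V(X) = X + 2*X² (V(X) = (X² + X²) + X = 2*X² + X = X + 2*X²)
v = -3
√((v*V(2) + 24) + 4259) = √((-6*(1 + 2*2) + 24) + 4259) = √((-6*(1 + 4) + 24) + 4259) = √((-6*5 + 24) + 4259) = √((-3*10 + 24) + 4259) = √((-30 + 24) + 4259) = √(-6 + 4259) = √4253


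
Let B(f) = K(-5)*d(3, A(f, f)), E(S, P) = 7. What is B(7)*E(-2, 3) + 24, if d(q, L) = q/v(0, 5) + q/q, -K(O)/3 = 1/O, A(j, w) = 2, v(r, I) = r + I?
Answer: 768/25 ≈ 30.720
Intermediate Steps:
v(r, I) = I + r
K(O) = -3/O
d(q, L) = 1 + q/5 (d(q, L) = q/(5 + 0) + q/q = q/5 + 1 = 1 + q/5)
B(f) = 24/25 (B(f) = (-3/(-5))*(1 + (⅕)*3) = (-3*(-⅕))*(1 + ⅗) = (⅗)*(8/5) = 24/25)
B(7)*E(-2, 3) + 24 = (24/25)*7 + 24 = 168/25 + 24 = 768/25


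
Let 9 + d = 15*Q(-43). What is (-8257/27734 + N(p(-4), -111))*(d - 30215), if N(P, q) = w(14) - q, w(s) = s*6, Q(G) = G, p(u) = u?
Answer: -166688679637/27734 ≈ -6.0103e+6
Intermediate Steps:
w(s) = 6*s
N(P, q) = 84 - q (N(P, q) = 6*14 - q = 84 - q)
d = -654 (d = -9 + 15*(-43) = -9 - 645 = -654)
(-8257/27734 + N(p(-4), -111))*(d - 30215) = (-8257/27734 + (84 - 1*(-111)))*(-654 - 30215) = (-8257*1/27734 + (84 + 111))*(-30869) = (-8257/27734 + 195)*(-30869) = (5399873/27734)*(-30869) = -166688679637/27734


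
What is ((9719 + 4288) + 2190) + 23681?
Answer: 39878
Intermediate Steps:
((9719 + 4288) + 2190) + 23681 = (14007 + 2190) + 23681 = 16197 + 23681 = 39878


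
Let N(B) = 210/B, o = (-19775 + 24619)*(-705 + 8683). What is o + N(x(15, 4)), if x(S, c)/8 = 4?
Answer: 618327017/16 ≈ 3.8645e+7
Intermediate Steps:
o = 38645432 (o = 4844*7978 = 38645432)
x(S, c) = 32 (x(S, c) = 8*4 = 32)
o + N(x(15, 4)) = 38645432 + 210/32 = 38645432 + 210*(1/32) = 38645432 + 105/16 = 618327017/16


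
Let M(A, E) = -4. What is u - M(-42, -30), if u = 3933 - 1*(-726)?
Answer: 4663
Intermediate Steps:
u = 4659 (u = 3933 + 726 = 4659)
u - M(-42, -30) = 4659 - 1*(-4) = 4659 + 4 = 4663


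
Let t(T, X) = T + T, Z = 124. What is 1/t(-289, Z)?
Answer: -1/578 ≈ -0.0017301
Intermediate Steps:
t(T, X) = 2*T
1/t(-289, Z) = 1/(2*(-289)) = 1/(-578) = -1/578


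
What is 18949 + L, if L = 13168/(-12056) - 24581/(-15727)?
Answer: 449113617886/23700589 ≈ 18949.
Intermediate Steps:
L = 11156925/23700589 (L = 13168*(-1/12056) - 24581*(-1/15727) = -1646/1507 + 24581/15727 = 11156925/23700589 ≈ 0.47074)
18949 + L = 18949 + 11156925/23700589 = 449113617886/23700589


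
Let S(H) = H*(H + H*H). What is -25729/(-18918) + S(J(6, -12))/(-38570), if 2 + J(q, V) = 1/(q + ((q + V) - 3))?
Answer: 212679613/156357270 ≈ 1.3602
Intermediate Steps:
J(q, V) = -2 + 1/(-3 + V + 2*q) (J(q, V) = -2 + 1/(q + ((q + V) - 3)) = -2 + 1/(q + ((V + q) - 3)) = -2 + 1/(q + (-3 + V + q)) = -2 + 1/(-3 + V + 2*q))
S(H) = H*(H + H**2)
-25729/(-18918) + S(J(6, -12))/(-38570) = -25729/(-18918) + (((7 - 4*6 - 2*(-12))/(-3 - 12 + 2*6))**2*(1 + (7 - 4*6 - 2*(-12))/(-3 - 12 + 2*6)))/(-38570) = -25729*(-1/18918) + (((7 - 24 + 24)/(-3 - 12 + 12))**2*(1 + (7 - 24 + 24)/(-3 - 12 + 12)))*(-1/38570) = 25729/18918 + ((7/(-3))**2*(1 + 7/(-3)))*(-1/38570) = 25729/18918 + ((-1/3*7)**2*(1 - 1/3*7))*(-1/38570) = 25729/18918 + ((-7/3)**2*(1 - 7/3))*(-1/38570) = 25729/18918 + ((49/9)*(-4/3))*(-1/38570) = 25729/18918 - 196/27*(-1/38570) = 25729/18918 + 14/74385 = 212679613/156357270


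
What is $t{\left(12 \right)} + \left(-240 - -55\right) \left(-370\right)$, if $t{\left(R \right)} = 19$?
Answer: $68469$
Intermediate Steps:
$t{\left(12 \right)} + \left(-240 - -55\right) \left(-370\right) = 19 + \left(-240 - -55\right) \left(-370\right) = 19 + \left(-240 + 55\right) \left(-370\right) = 19 - -68450 = 19 + 68450 = 68469$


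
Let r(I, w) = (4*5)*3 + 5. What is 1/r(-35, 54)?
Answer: 1/65 ≈ 0.015385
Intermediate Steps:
r(I, w) = 65 (r(I, w) = 20*3 + 5 = 60 + 5 = 65)
1/r(-35, 54) = 1/65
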